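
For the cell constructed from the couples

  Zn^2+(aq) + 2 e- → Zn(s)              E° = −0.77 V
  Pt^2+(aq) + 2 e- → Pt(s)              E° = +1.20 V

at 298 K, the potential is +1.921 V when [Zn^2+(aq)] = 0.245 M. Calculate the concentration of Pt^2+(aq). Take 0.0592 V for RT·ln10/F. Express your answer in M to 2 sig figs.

The Pt²⁺/Pt couple has the larger reduction potential, so it is the cathode: E°cell = +1.20 − (−0.77) = +1.97 V and n = 2.
From the Nernst equation, log Q = n(E° − E)/0.0592 = 2·(+1.97 − (+1.921))/0.0592 = 1.655.
Balancing electrons gives Pt^2+(aq) + Zn(s) → Pt(s) + Zn^2+(aq); thus Q = [Zn^2+(aq)] / [Pt^2+(aq)].
Substituting the known concentrations and solving, log [Pt^2+(aq)] = −2.266 and [Pt^2+(aq)] = 0.0054 M.

0.0054 M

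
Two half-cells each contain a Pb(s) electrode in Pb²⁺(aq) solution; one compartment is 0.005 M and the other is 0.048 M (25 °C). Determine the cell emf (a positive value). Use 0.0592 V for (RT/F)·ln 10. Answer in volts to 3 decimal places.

For a concentration cell E°cell = 0, since both electrodes use the same couple.
The compartment with the higher Pb²⁺(aq) concentration (0.048 M) acts as the cathode; ions are reduced there and produced at the dilute (0.005 M) anode.
With n = 2, Ecell = −(0.0592/2)·log([dilute]/[conc]) = −(0.0592/2)·log(0.005/0.048) = +0.029 V.

0.029 V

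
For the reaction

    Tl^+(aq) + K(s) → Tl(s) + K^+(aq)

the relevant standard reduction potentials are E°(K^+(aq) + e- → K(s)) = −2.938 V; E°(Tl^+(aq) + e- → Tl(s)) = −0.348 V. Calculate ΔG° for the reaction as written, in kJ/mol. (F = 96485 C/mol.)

−250 kJ/mol

In the reaction as written Tl^+(aq) is reduced, so the Tl⁺/Tl couple is the cathode and K⁺/K is the anode.
E°cell = −0.348 − (−2.938) = +2.590 V; balancing electrons gives n = 1.
ΔG° = −nFE°cell = −(1)(96485)(+2.590) J/mol = −250 kJ/mol.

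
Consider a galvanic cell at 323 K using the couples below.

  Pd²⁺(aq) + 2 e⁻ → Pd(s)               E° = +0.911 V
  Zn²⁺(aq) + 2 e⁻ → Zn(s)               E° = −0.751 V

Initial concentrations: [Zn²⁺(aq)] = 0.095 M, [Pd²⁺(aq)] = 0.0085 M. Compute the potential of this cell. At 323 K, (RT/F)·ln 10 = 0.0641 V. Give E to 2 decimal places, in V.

Pd²⁺/Pd is reduced (cathode, E° = +0.911 V) and Zn²⁺/Zn is oxidized (anode).
E°cell = +0.911 − (−0.751) = +1.662 V, with n = 2 electrons transferred.
For the overall reaction Pd²⁺(aq) + Zn(s) → Pd(s) + Zn²⁺(aq), Q = [Zn²⁺(aq)] / [Pd²⁺(aq)] = 11.2, giving log Q = 1.048.
Applying E = E° − (RT ln10/nF)·log Q gives +1.662 − (0.0641/2)(1.048) = +1.63 V.

+1.63 V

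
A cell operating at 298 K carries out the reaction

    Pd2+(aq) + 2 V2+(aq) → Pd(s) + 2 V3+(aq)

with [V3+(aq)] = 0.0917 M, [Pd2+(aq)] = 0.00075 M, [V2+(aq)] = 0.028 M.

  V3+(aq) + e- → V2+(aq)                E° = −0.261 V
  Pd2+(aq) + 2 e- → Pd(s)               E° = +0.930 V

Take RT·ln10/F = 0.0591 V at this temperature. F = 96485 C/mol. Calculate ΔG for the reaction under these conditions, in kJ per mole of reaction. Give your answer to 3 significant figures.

−206 kJ/mol

With Pd²⁺/Pd reduced at the cathode, E°cell = +0.930 − (−0.261) = +1.191 V and n = 2.
The reaction quotient is [V3+(aq)]^2 / ([Pd2+(aq)]·[V2+(aq)]^2) = 1.43×10^4; by Nernst, E = +1.191 − (0.0591/2)(4.155) = +1.0682 V.
Then ΔG = −nFE = −2 × 96485 × +1.0682 J/mol = −206 kJ/mol.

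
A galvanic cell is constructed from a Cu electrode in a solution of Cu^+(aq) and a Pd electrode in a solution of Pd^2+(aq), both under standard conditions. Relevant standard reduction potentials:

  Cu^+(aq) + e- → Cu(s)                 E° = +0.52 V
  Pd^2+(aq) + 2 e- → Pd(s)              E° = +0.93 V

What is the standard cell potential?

The Pd²⁺/Pd couple has the higher E°, so Pd ion is reduced (cathode) and Cu is oxidized (anode).
E°cell = E°(cathode) − E°(anode) = +0.93 − (+0.52) = +0.41 V.

+0.41 V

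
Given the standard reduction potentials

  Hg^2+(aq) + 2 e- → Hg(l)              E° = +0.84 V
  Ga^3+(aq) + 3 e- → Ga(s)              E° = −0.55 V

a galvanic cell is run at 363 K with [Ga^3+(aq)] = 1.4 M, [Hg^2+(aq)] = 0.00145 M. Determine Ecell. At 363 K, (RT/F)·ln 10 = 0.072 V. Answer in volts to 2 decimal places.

Since E°(Hg²⁺/Hg) > E°(Ga³⁺/Ga), Hg²⁺/Hg serves as the cathode.
The standard potential is +0.84 − (−0.55) = +1.39 V and the balanced reaction transfers n = 6 electrons.
The balanced reaction is 3 Hg^2+(aq) + 2 Ga(s) → 3 Hg(l) + 2 Ga^3+(aq), so Q = [Ga^3+(aq)]^2 / [Hg^2+(aq)]^3 = 6.43×10^8 and log Q = 8.808.
E = E° − (0.072/n)·log Q = +1.39 − (0.072/6)(8.808) = +1.28 V.

+1.28 V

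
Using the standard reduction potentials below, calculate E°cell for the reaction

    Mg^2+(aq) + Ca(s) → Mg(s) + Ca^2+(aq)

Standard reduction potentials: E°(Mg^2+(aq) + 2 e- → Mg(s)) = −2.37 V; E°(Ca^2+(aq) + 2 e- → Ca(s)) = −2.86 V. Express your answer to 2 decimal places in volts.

Mg^2+(aq) gains electrons, so the Mg²⁺/Mg couple is the cathode; the Ca²⁺/Ca couple is the anode.
E°cell = E°(cathode) − E°(anode) = −2.37 − (−2.86) = +0.49 V.
The positive value indicates the reaction is spontaneous as written.

+0.49 V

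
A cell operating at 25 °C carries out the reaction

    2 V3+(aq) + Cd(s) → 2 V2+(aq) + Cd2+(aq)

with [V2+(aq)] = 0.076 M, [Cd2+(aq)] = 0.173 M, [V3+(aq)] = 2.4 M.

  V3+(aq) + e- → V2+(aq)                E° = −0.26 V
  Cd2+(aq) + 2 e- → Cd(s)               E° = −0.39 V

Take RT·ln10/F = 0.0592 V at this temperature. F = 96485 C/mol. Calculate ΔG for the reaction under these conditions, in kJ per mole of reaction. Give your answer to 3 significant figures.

−46.6 kJ/mol

E°cell = −0.26 − (−0.39) = +0.13 V; the balanced reaction transfers n = 2 electrons.
Here Q = ([V2+(aq)]^2·[Cd2+(aq)]) / [V3+(aq)]^2 = 0.000173 (log Q = −3.761), giving E = +0.13 − (0.0592/2)·(−3.761) = +0.2413 V.
Finally ΔG = −nFE = −(2)(96485 C/mol)(+0.2413 V) = −46.6 kJ/mol.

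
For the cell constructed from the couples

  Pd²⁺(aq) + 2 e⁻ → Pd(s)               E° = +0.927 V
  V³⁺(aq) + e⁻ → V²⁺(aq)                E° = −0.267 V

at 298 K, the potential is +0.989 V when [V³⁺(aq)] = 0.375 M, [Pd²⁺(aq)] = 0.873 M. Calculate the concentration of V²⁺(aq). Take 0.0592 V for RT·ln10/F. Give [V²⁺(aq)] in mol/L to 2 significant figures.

The Pd²⁺/Pd couple has the larger reduction potential, so it is the cathode: E°cell = +0.927 − (−0.267) = +1.194 V and n = 2.
From the Nernst equation, log Q = n(E° − E)/0.0592 = 2·(+1.194 − (+0.989))/0.0592 = 6.926.
Balancing electrons gives Pd²⁺(aq) + 2 V²⁺(aq) → Pd(s) + 2 V³⁺(aq); thus Q = [V³⁺(aq)]^2 / ([Pd²⁺(aq)]·[V²⁺(aq)]^2).
Substituting the known concentrations and solving, log [V²⁺(aq)] = −3.859 and [V²⁺(aq)] = 0.00014 M.

0.00014 M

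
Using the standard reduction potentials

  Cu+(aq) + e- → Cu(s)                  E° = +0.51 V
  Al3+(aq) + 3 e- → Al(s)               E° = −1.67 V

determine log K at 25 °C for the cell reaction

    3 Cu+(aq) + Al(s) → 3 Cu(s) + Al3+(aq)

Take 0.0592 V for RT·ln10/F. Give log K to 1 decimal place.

log K = 110.5

The Cu⁺/Cu couple is reduced (cathode); E°cell = +0.51 − (−1.67) = +2.18 V with n = 3.
At equilibrium E = 0, so log K = nE°cell / 0.0592 = (3)(+2.18) / 0.0592 = 110.5.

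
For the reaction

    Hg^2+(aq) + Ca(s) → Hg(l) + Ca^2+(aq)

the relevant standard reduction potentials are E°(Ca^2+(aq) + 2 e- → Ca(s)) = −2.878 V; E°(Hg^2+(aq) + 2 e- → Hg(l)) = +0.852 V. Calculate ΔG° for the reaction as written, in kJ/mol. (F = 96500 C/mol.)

In the reaction as written Hg^2+(aq) is reduced, so the Hg²⁺/Hg couple is the cathode and Ca²⁺/Ca is the anode.
E°cell = +0.852 − (−2.878) = +3.730 V; balancing electrons gives n = 2.
ΔG° = −nFE°cell = −(2)(96500)(+3.730) J/mol = −720 kJ/mol.

−720 kJ/mol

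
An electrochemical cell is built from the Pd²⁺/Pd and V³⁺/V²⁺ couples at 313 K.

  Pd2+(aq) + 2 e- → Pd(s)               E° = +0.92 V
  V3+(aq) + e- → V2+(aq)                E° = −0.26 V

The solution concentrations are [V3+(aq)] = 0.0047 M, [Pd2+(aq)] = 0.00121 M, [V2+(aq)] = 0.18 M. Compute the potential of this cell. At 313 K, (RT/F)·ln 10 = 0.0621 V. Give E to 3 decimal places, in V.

Pd²⁺/Pd is reduced (cathode, E° = +0.92 V) and V³⁺/V²⁺ is oxidized (anode).
E°cell = E°cat − E°an = +0.92 − (−0.26) = +1.18 V; n = 2.
The balanced reaction is Pd2+(aq) + 2 V2+(aq) → Pd(s) + 2 V3+(aq), so Q = [V3+(aq)]^2 / ([Pd2+(aq)]·[V2+(aq)]^2) = 0.563 and log Q = −0.249.
E = E° − (0.0621/n)·log Q = +1.18 − (0.0621/2)(−0.249) = +1.188 V.

+1.188 V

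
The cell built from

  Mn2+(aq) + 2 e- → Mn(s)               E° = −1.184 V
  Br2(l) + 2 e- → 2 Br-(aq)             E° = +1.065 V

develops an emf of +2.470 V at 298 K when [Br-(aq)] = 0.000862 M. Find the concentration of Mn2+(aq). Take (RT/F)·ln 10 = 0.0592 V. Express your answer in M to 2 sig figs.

0.046 M

The Br₂/Br⁻ couple has the larger reduction potential, so it is the cathode: E°cell = +1.065 − (−1.184) = +2.249 V and n = 2.
From the Nernst equation, log Q = n(E° − E)/0.0592 = 2·(+2.249 − (+2.470))/0.0592 = −7.466.
For Br2(l) + Mn(s) → 2 Br-(aq) + Mn2+(aq), the reaction quotient is Q = [Br-(aq)]^2·[Mn2+(aq)].
Isolating [Mn2+(aq)] in Q = 10^{−7.466} yields log [Mn2+(aq)] = −1.337, i.e. 0.046 M.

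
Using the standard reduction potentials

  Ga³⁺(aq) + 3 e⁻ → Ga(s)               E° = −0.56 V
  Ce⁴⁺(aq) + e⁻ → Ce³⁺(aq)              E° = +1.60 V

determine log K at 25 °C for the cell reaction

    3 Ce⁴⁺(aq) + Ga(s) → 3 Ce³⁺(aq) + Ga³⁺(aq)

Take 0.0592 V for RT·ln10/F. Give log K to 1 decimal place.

The Ce⁴⁺/Ce³⁺ couple is reduced (cathode); E°cell = +1.60 − (−0.56) = +2.16 V with n = 3.
At equilibrium E = 0, so log K = nE°cell / 0.0592 = (3)(+2.16) / 0.0592 = 109.5.

log K = 109.5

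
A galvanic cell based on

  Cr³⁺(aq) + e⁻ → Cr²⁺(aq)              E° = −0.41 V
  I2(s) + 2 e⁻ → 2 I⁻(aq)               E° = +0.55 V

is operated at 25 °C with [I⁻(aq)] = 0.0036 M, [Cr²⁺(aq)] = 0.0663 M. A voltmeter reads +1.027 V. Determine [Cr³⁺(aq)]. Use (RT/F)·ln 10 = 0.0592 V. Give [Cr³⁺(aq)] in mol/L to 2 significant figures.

1.4 M

With I₂/I⁻ at the cathode and Cr³⁺/Cr²⁺ at the anode, E°cell = +0.55 − (−0.41) = +0.96 V (n = 2).
From the Nernst equation, log Q = n(E° − E)/0.0592 = 2·(+0.96 − (+1.027))/0.0592 = −2.264.
For I2(s) + 2 Cr²⁺(aq) → 2 I⁻(aq) + 2 Cr³⁺(aq), the reaction quotient is Q = ([I⁻(aq)]^2·[Cr³⁺(aq)]^2) / [Cr²⁺(aq)]^2.
Solving for the unknown gives log [Cr³⁺(aq)] = 0.133, so [Cr³⁺(aq)] ≈ 1.4 M.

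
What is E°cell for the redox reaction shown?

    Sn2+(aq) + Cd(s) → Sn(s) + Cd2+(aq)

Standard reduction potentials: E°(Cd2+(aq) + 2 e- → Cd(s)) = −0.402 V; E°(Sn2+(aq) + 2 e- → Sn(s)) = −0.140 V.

In the reaction as written, Sn2+(aq) is reduced (cathode) and Cd2+(aq) is produced by oxidation at the anode.
E°cell = E°(cathode) − E°(anode) = −0.140 − (−0.402) = +0.262 V.

+0.262 V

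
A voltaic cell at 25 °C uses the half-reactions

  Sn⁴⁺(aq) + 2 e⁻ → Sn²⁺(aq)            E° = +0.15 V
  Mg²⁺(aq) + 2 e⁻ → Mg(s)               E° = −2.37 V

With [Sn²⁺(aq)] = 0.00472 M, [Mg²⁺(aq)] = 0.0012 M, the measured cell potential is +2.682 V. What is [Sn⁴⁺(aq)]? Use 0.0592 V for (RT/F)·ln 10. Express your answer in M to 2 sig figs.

1.7 M

With Sn⁴⁺/Sn²⁺ at the cathode and Mg²⁺/Mg at the anode, E°cell = +0.15 − (−2.37) = +2.52 V (n = 2).
Since E = E° − (0.0592/n)·log Q, log Q = n(E° − E)/0.0592 = −5.473.
Balancing electrons gives Sn⁴⁺(aq) + Mg(s) → Sn²⁺(aq) + Mg²⁺(aq); thus Q = ([Sn²⁺(aq)]·[Mg²⁺(aq)]) / [Sn⁴⁺(aq)].
Solving for the unknown gives log [Sn⁴⁺(aq)] = 0.226, so [Sn⁴⁺(aq)] ≈ 1.7 M.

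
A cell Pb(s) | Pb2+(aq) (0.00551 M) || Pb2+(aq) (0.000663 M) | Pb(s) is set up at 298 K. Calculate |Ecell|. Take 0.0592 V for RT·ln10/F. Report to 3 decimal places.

For a concentration cell E°cell = 0, since both electrodes use the same couple.
The compartment with the higher Pb2+(aq) concentration (0.00551 M) acts as the cathode; ions are reduced there and produced at the dilute (0.000663 M) anode.
With n = 2, Ecell = −(0.0592/2)·log([dilute]/[conc]) = −(0.0592/2)·log(0.000663/0.00551) = +0.027 V.

0.027 V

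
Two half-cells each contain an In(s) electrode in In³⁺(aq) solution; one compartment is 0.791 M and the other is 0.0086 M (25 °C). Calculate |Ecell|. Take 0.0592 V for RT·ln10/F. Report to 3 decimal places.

For a concentration cell E°cell = 0, since both electrodes use the same couple.
The compartment with the higher In³⁺(aq) concentration (0.791 M) acts as the cathode; ions are reduced there and produced at the dilute (0.0086 M) anode.
With n = 3, Ecell = −(0.0592/3)·log([dilute]/[conc]) = −(0.0592/3)·log(0.0086/0.791) = +0.039 V.

0.039 V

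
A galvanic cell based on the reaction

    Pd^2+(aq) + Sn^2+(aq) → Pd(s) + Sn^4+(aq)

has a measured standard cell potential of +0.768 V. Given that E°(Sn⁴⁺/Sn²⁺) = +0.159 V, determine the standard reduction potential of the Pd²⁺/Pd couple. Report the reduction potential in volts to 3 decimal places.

+0.927 V

In the reaction as written the Pd²⁺/Pd couple is reduced (cathode) and Sn⁴⁺/Sn²⁺ is oxidized (anode), so E°cell = E°(Pd²⁺/Pd) − E°(Sn⁴⁺/Sn²⁺).
E°(Pd²⁺/Pd) = E°cell + E°(anode) = +0.768 + (+0.159) = +0.927 V.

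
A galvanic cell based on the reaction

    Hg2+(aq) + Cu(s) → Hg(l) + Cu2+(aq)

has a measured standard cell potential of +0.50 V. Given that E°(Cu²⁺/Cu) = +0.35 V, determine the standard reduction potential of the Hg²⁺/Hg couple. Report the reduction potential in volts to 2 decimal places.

+0.85 V

In the reaction as written the Hg²⁺/Hg couple is reduced (cathode) and Cu²⁺/Cu is oxidized (anode), so E°cell = E°(Hg²⁺/Hg) − E°(Cu²⁺/Cu).
E°(Hg²⁺/Hg) = E°cell + E°(anode) = +0.50 + (+0.35) = +0.85 V.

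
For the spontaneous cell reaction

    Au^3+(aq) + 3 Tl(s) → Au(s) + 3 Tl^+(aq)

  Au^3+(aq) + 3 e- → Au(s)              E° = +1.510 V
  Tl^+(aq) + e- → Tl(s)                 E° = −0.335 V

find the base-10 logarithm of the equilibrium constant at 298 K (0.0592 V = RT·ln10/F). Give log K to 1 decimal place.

log K = 93.5

The Au³⁺/Au couple is reduced (cathode); E°cell = +1.510 − (−0.335) = +1.845 V with n = 3.
At equilibrium E = 0, so log K = nE°cell / 0.0592 = (3)(+1.845) / 0.0592 = 93.5.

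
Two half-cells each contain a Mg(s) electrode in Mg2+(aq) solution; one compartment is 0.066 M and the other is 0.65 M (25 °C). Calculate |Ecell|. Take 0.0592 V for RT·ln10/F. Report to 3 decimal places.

0.029 V

For a concentration cell E°cell = 0, since both electrodes use the same couple.
The compartment with the higher Mg2+(aq) concentration (0.65 M) acts as the cathode; ions are reduced there and produced at the dilute (0.066 M) anode.
With n = 2, Ecell = −(0.0592/2)·log([dilute]/[conc]) = −(0.0592/2)·log(0.066/0.65) = +0.029 V.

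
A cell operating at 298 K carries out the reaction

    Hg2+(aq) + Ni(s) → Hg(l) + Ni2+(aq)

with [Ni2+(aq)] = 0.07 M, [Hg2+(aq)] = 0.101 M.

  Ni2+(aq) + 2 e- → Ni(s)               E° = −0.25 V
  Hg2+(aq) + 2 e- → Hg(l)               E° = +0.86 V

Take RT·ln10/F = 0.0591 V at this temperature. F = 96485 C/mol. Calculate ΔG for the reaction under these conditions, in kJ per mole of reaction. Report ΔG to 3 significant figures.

−215 kJ/mol

E°cell = +0.86 − (−0.25) = +1.11 V; the balanced reaction transfers n = 2 electrons.
Here Q = [Ni2+(aq)] / [Hg2+(aq)] = 0.693 (log Q = −0.159), giving E = +1.11 − (0.0591/2)·(−0.159) = +1.1147 V.
Finally ΔG = −nFE = −(2)(96485 C/mol)(+1.1147 V) = −215 kJ/mol.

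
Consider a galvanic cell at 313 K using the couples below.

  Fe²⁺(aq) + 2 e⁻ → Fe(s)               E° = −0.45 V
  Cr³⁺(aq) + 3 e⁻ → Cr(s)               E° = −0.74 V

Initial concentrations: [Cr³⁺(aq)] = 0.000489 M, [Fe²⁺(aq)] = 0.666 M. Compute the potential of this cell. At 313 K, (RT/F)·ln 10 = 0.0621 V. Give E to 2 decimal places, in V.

+0.35 V

The Fe²⁺/Fe couple has the more positive E°, so it is the cathode; Cr³⁺/Cr is the anode.
The standard potential is −0.45 − (−0.74) = +0.29 V and the balanced reaction transfers n = 6 electrons.
The balanced reaction is 3 Fe²⁺(aq) + 2 Cr(s) → 3 Fe(s) + 2 Cr³⁺(aq), so Q = [Cr³⁺(aq)]^2 / [Fe²⁺(aq)]^3 = 8.09×10^−7 and log Q = −6.092.
By the Nernst equation, E = +0.29 − (0.0621/6)·(−6.092) = +0.35 V.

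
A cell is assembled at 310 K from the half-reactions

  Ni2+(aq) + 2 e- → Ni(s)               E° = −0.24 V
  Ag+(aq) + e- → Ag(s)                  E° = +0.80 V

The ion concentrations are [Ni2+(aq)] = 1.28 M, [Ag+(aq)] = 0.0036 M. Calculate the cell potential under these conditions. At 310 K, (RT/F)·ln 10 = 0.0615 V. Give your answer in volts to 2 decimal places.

+0.89 V

Since E°(Ag⁺/Ag) > E°(Ni²⁺/Ni), Ag⁺/Ag serves as the cathode.
The standard potential is +0.80 − (−0.24) = +1.04 V and the balanced reaction transfers n = 2 electrons.
For the overall reaction 2 Ag+(aq) + Ni(s) → 2 Ag(s) + Ni2+(aq), Q = [Ni2+(aq)] / [Ag+(aq)]^2 = 9.88×10^4, giving log Q = 4.995.
Applying E = E° − (RT ln10/nF)·log Q gives +1.04 − (0.0615/2)(4.995) = +0.89 V.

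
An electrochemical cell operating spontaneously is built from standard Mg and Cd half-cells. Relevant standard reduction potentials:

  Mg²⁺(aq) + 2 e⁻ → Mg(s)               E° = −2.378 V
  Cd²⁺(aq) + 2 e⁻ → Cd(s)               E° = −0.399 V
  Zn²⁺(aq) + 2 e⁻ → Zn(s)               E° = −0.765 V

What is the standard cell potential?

+1.979 V

The Cd²⁺/Cd couple has the higher E°, so Cd ion is reduced (cathode) and Mg is oxidized (anode).
E°cell = E°(cathode) − E°(anode) = −0.399 − (−2.378) = +1.979 V.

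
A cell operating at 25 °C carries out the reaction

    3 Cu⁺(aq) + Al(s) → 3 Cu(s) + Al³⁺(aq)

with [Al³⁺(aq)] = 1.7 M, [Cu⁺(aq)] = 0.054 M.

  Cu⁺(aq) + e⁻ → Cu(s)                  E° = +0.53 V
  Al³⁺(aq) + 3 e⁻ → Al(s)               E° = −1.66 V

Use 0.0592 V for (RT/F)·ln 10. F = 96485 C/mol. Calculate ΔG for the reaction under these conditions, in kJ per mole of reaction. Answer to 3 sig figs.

E°cell = +0.53 − (−1.66) = +2.19 V; the balanced reaction transfers n = 3 electrons.
Q = [Al³⁺(aq)] / [Cu⁺(aq)]^3 = 1.08×10^4, so log Q = 4.033 and E = +2.19 − (0.0592/3)(4.033) = +2.1104 V.
ΔG = −nFE = −(3)(96485)(+2.1104) J/mol = −611 kJ/mol.

−611 kJ/mol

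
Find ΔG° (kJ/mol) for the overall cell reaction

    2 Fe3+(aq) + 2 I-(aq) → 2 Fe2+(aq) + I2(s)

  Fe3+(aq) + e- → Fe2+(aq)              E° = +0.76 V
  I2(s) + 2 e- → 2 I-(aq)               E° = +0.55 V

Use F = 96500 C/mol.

In the reaction as written Fe3+(aq) is reduced, so the Fe³⁺/Fe²⁺ couple is the cathode and I₂/I⁻ is the anode.
E°cell = +0.76 − (+0.55) = +0.21 V; balancing electrons gives n = 2.
ΔG° = −nFE°cell = −(2)(96500)(+0.21) J/mol = −40.5 kJ/mol.

−40.5 kJ/mol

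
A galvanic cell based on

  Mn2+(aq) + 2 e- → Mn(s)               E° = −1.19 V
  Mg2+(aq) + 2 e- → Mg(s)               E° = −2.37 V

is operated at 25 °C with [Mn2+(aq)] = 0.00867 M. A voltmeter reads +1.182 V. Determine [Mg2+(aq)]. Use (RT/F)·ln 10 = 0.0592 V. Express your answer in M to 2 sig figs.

0.0074 M

With Mn²⁺/Mn at the cathode and Mg²⁺/Mg at the anode, E°cell = −1.19 − (−2.37) = +1.18 V (n = 2).
Rearranging E = E° − (0.0592/n)·log Q gives log Q = 2(+1.18 − (+1.182))/0.0592 = −0.068.
Balancing electrons gives Mn2+(aq) + Mg(s) → Mn(s) + Mg2+(aq); thus Q = [Mg2+(aq)] / [Mn2+(aq)].
Isolating [Mg2+(aq)] in Q = 10^{−0.068} yields log [Mg2+(aq)] = −2.130, i.e. 0.0074 M.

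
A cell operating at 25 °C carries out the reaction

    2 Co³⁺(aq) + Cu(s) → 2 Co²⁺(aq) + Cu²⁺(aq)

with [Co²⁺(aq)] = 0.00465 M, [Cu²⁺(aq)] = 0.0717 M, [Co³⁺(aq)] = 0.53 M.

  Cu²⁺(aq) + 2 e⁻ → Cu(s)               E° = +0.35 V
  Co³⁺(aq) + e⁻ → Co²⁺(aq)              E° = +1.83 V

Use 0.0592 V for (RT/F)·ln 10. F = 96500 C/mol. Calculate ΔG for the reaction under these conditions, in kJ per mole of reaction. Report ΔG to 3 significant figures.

−316 kJ/mol

E°cell = +1.83 − (+0.35) = +1.48 V; the balanced reaction transfers n = 2 electrons.
Q = ([Co²⁺(aq)]^2·[Cu²⁺(aq)]) / [Co³⁺(aq)]^2 = 5.52×10^−6, so log Q = −5.258 and E = +1.48 − (0.0592/2)(−5.258) = +1.6356 V.
Finally ΔG = −nFE = −(2)(96500 C/mol)(+1.6356 V) = −316 kJ/mol.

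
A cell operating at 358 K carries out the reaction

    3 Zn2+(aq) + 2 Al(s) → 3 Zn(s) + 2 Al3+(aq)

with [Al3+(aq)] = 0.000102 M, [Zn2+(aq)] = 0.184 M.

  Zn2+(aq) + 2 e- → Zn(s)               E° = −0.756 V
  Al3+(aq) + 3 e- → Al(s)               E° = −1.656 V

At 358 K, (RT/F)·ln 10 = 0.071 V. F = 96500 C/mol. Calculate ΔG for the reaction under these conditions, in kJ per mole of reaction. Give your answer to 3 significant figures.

With Zn²⁺/Zn reduced at the cathode, E°cell = −0.756 − (−1.656) = +0.900 V and n = 6.
Here Q = [Al3+(aq)]^2 / [Zn2+(aq)]^3 = 1.67×10^−6 (log Q = −5.777), giving E = +0.900 − (0.071/6)·(−5.777) = +0.9684 V.
ΔG = −nFE = −(6)(96500)(+0.9684) J/mol = −561 kJ/mol.

−561 kJ/mol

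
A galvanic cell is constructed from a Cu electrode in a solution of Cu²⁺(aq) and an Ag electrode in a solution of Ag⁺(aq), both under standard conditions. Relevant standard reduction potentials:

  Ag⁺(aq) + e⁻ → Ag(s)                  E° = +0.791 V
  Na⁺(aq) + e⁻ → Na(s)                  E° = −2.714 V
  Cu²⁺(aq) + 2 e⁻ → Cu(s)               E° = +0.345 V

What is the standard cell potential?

+0.446 V

The Ag⁺/Ag couple has the higher E°, so Ag ion is reduced (cathode) and Cu is oxidized (anode).
E°cell = E°(cathode) − E°(anode) = +0.791 − (+0.345) = +0.446 V.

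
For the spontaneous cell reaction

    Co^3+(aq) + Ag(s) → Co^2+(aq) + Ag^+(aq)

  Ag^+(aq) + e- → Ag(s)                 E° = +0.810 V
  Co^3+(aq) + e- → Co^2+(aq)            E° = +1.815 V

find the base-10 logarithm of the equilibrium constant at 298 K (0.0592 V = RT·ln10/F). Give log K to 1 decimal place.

The Co³⁺/Co²⁺ couple is reduced (cathode); E°cell = +1.815 − (+0.810) = +1.005 V with n = 1.
At equilibrium E = 0, so log K = nE°cell / 0.0592 = (1)(+1.005) / 0.0592 = 17.0.

log K = 17.0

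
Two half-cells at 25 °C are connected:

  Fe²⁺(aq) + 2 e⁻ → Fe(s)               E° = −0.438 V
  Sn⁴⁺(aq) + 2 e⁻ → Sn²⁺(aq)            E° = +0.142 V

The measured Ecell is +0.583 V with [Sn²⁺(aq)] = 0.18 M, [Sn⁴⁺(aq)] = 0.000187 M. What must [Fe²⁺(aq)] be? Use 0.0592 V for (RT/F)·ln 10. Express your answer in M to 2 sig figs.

0.00082 M

With Sn⁴⁺/Sn²⁺ at the cathode and Fe²⁺/Fe at the anode, E°cell = +0.142 − (−0.438) = +0.580 V (n = 2).
From the Nernst equation, log Q = n(E° − E)/0.0592 = 2·(+0.580 − (+0.583))/0.0592 = −0.101.
The balanced reaction is Sn⁴⁺(aq) + Fe(s) → Sn²⁺(aq) + Fe²⁺(aq), so Q = ([Sn²⁺(aq)]·[Fe²⁺(aq)]) / [Sn⁴⁺(aq)].
Isolating [Fe²⁺(aq)] in Q = 10^{−0.101} yields log [Fe²⁺(aq)] = −3.084, i.e. 0.00082 M.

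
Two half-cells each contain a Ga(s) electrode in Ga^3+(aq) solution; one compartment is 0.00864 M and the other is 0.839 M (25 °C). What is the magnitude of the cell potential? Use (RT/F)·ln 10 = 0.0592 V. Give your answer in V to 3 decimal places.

For a concentration cell E°cell = 0, since both electrodes use the same couple.
The compartment with the higher Ga^3+(aq) concentration (0.839 M) acts as the cathode; ions are reduced there and produced at the dilute (0.00864 M) anode.
With n = 3, Ecell = −(0.0592/3)·log([dilute]/[conc]) = −(0.0592/3)·log(0.00864/0.839) = +0.039 V.

0.039 V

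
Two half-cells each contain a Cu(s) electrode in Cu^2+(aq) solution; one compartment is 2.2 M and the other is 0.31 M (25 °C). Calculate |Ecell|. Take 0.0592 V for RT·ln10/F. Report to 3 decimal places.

0.025 V

For a concentration cell E°cell = 0, since both electrodes use the same couple.
The compartment with the higher Cu^2+(aq) concentration (2.2 M) acts as the cathode; ions are reduced there and produced at the dilute (0.31 M) anode.
With n = 2, Ecell = −(0.0592/2)·log([dilute]/[conc]) = −(0.0592/2)·log(0.31/2.2) = +0.025 V.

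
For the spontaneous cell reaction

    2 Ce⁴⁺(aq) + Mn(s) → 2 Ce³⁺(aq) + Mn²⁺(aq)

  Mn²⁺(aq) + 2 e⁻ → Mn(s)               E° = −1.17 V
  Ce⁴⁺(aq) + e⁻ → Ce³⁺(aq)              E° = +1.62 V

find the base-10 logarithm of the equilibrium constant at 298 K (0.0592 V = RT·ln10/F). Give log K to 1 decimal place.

log K = 94.3

The Ce⁴⁺/Ce³⁺ couple is reduced (cathode); E°cell = +1.62 − (−1.17) = +2.79 V with n = 2.
At equilibrium E = 0, so log K = nE°cell / 0.0592 = (2)(+2.79) / 0.0592 = 94.3.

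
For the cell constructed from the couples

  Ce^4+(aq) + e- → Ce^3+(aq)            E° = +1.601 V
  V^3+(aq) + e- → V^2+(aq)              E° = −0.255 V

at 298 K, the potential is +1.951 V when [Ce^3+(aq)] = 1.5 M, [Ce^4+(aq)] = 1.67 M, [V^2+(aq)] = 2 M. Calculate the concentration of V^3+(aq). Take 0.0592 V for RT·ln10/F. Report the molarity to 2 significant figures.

Ce⁴⁺/Ce³⁺ is the cathode (higher E°); E°cell = +1.601 − (−0.255) = +1.856 V with n = 1.
From the Nernst equation, log Q = n(E° − E)/0.0592 = 1·(+1.856 − (+1.951))/0.0592 = −1.605.
For Ce^4+(aq) + V^2+(aq) → Ce^3+(aq) + V^3+(aq), the reaction quotient is Q = ([Ce^3+(aq)]·[V^3+(aq)]) / ([Ce^4+(aq)]·[V^2+(aq)]).
Solving for the unknown gives log [V^3+(aq)] = −1.257, so [V^3+(aq)] ≈ 0.055 M.

0.055 M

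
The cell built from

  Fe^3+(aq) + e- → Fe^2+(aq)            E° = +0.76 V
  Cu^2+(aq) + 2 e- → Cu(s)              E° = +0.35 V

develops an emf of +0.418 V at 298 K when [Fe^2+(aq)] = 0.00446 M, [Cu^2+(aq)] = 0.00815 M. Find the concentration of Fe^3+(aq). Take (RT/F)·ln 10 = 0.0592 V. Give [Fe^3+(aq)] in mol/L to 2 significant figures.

The Fe³⁺/Fe²⁺ couple has the larger reduction potential, so it is the cathode: E°cell = +0.76 − (+0.35) = +0.41 V and n = 2.
From the Nernst equation, log Q = n(E° − E)/0.0592 = 2·(+0.41 − (+0.418))/0.0592 = −0.270.
Balancing electrons gives 2 Fe^3+(aq) + Cu(s) → 2 Fe^2+(aq) + Cu^2+(aq); thus Q = ([Fe^2+(aq)]^2·[Cu^2+(aq)]) / [Fe^3+(aq)]^2.
Solving for the unknown gives log [Fe^3+(aq)] = −3.260, so [Fe^3+(aq)] ≈ 0.00055 M.

0.00055 M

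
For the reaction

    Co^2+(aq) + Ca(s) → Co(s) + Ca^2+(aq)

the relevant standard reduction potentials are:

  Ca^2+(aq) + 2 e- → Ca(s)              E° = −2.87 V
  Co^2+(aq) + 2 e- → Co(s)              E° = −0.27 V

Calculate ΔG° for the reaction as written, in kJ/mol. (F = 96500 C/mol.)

In the reaction as written Co^2+(aq) is reduced, so the Co²⁺/Co couple is the cathode and Ca²⁺/Ca is the anode.
E°cell = −0.27 − (−2.87) = +2.60 V; balancing electrons gives n = 2.
ΔG° = −nFE°cell = −(2)(96500)(+2.60) J/mol = −502 kJ/mol.

−502 kJ/mol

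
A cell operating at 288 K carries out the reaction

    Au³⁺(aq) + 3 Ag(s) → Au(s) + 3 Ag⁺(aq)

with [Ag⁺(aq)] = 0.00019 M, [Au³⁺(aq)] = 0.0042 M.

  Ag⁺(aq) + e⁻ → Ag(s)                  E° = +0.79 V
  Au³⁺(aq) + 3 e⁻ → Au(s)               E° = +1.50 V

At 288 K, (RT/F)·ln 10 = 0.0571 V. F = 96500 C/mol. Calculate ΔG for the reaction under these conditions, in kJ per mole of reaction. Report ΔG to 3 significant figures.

−254 kJ/mol

With Au³⁺/Au reduced at the cathode, E°cell = +1.50 − (+0.79) = +0.71 V and n = 3.
Here Q = [Ag⁺(aq)]^3 / [Au³⁺(aq)] = 1.63×10^−9 (log Q = −8.787), giving E = +0.71 − (0.0571/3)·(−8.787) = +0.8772 V.
ΔG = −nFE = −(3)(96500)(+0.8772) J/mol = −254 kJ/mol.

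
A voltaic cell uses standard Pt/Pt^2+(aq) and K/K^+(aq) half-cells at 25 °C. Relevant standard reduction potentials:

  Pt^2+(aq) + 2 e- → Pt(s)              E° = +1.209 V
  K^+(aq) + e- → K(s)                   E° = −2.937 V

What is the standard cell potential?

+4.146 V

The Pt²⁺/Pt couple has the higher E°, so Pt ion is reduced (cathode) and K is oxidized (anode).
E°cell = E°(cathode) − E°(anode) = +1.209 − (−2.937) = +4.146 V.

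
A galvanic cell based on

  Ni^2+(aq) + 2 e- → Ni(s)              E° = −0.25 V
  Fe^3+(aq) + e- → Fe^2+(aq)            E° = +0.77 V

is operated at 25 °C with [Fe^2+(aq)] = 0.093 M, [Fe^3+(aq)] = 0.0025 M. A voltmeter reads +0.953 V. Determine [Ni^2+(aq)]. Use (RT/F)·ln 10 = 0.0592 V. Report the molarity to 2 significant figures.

The Fe³⁺/Fe²⁺ couple has the larger reduction potential, so it is the cathode: E°cell = +0.77 − (−0.25) = +1.02 V and n = 2.
Rearranging E = E° − (0.0592/n)·log Q gives log Q = 2(+1.02 − (+0.953))/0.0592 = 2.264.
The balanced reaction is 2 Fe^3+(aq) + Ni(s) → 2 Fe^2+(aq) + Ni^2+(aq), so Q = ([Fe^2+(aq)]^2·[Ni^2+(aq)]) / [Fe^3+(aq)]^2.
Isolating [Ni^2+(aq)] in Q = 10^{2.264} yields log [Ni^2+(aq)] = −0.877, i.e. 0.13 M.

0.13 M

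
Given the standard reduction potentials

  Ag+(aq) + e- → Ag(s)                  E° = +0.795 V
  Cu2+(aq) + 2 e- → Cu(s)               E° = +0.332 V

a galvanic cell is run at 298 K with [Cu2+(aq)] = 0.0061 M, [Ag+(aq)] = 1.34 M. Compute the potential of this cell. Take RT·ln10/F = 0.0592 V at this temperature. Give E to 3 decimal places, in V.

+0.536 V

Since E°(Ag⁺/Ag) > E°(Cu²⁺/Cu), Ag⁺/Ag serves as the cathode.
The standard potential is +0.795 − (+0.332) = +0.463 V and the balanced reaction transfers n = 2 electrons.
The balanced reaction is 2 Ag+(aq) + Cu(s) → 2 Ag(s) + Cu2+(aq), so Q = [Cu2+(aq)] / [Ag+(aq)]^2 = 0.0034 and log Q = −2.469.
E = E° − (0.0592/n)·log Q = +0.463 − (0.0592/2)(−2.469) = +0.536 V.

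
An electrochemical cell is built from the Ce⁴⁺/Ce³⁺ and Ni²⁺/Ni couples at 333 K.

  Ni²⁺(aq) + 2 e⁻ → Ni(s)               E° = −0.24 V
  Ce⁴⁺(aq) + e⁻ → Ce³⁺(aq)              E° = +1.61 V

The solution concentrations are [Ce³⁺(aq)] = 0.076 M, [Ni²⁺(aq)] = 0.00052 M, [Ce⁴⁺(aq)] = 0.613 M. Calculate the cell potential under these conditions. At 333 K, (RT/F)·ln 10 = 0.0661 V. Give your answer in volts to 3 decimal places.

Ce⁴⁺/Ce³⁺ is reduced (cathode, E° = +1.61 V) and Ni²⁺/Ni is oxidized (anode).
E°cell = +1.61 − (−0.24) = +1.85 V, with n = 2 electrons transferred.
The balanced reaction is 2 Ce⁴⁺(aq) + Ni(s) → 2 Ce³⁺(aq) + Ni²⁺(aq), so Q = ([Ce³⁺(aq)]^2·[Ni²⁺(aq)]) / [Ce⁴⁺(aq)]^2 = 7.99×10^−6 and log Q = −5.097.
By the Nernst equation, E = +1.85 − (0.0661/2)·(−5.097) = +2.018 V.

+2.018 V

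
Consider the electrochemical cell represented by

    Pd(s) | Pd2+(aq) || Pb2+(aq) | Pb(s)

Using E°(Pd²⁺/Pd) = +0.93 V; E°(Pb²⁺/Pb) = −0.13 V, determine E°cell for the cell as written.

By convention the left-hand electrode in cell notation is the anode (oxidation) and the right-hand electrode is the cathode (reduction).
E°cell = E°(right) − E°(left) = −0.13 − (+0.93) = −1.06 V.
The negative sign shows that, as written, the cell would require an external voltage to drive the reaction.

−1.06 V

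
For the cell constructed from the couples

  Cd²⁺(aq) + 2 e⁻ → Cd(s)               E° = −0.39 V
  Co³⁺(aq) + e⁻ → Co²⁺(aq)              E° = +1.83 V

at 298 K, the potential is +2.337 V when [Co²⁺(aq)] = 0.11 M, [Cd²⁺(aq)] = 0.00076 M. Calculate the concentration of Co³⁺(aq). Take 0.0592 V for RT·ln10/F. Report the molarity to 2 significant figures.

The Co³⁺/Co²⁺ couple has the larger reduction potential, so it is the cathode: E°cell = +1.83 − (−0.39) = +2.22 V and n = 2.
From the Nernst equation, log Q = n(E° − E)/0.0592 = 2·(+2.22 − (+2.337))/0.0592 = −3.953.
Balancing electrons gives 2 Co³⁺(aq) + Cd(s) → 2 Co²⁺(aq) + Cd²⁺(aq); thus Q = ([Co²⁺(aq)]^2·[Cd²⁺(aq)]) / [Co³⁺(aq)]^2.
Substituting the known concentrations and solving, log [Co³⁺(aq)] = −0.542 and [Co³⁺(aq)] = 0.29 M.

0.29 M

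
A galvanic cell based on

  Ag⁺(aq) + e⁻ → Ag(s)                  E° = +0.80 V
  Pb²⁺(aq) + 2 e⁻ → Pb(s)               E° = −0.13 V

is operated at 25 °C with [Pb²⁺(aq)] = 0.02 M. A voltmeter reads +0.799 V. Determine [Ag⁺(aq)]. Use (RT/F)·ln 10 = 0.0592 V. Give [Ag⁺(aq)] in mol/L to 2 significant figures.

With Ag⁺/Ag at the cathode and Pb²⁺/Pb at the anode, E°cell = +0.80 − (−0.13) = +0.93 V (n = 2).
Since E = E° − (0.0592/n)·log Q, log Q = n(E° − E)/0.0592 = 4.426.
The balanced reaction is 2 Ag⁺(aq) + Pb(s) → 2 Ag(s) + Pb²⁺(aq), so Q = [Pb²⁺(aq)] / [Ag⁺(aq)]^2.
Solving for the unknown gives log [Ag⁺(aq)] = −3.062, so [Ag⁺(aq)] ≈ 0.00087 M.

0.00087 M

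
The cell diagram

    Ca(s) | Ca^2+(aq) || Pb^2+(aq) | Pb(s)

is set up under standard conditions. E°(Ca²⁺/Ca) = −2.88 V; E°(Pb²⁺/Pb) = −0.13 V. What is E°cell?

+2.75 V

By convention the left-hand electrode in cell notation is the anode (oxidation) and the right-hand electrode is the cathode (reduction).
E°cell = E°(right) − E°(left) = −0.13 − (−2.88) = +2.75 V.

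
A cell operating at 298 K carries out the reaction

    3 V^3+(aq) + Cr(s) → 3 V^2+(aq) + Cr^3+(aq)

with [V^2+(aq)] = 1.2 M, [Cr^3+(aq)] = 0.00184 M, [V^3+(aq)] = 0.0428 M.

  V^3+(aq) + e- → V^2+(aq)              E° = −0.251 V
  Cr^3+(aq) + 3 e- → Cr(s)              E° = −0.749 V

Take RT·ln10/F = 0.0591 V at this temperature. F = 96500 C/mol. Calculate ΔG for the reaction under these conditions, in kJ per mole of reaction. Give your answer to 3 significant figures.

The standard cell potential is −0.251 − (−0.749) = +0.498 V, with n = 3 electrons in the balanced equation.
Here Q = ([V^2+(aq)]^3·[Cr^3+(aq)]) / [V^3+(aq)]^3 = 40.6 (log Q = 1.608), giving E = +0.498 − (0.0591/3)·(1.608) = +0.4663 V.
ΔG = −nFE = −(3)(96500)(+0.4663) J/mol = −135 kJ/mol.

−135 kJ/mol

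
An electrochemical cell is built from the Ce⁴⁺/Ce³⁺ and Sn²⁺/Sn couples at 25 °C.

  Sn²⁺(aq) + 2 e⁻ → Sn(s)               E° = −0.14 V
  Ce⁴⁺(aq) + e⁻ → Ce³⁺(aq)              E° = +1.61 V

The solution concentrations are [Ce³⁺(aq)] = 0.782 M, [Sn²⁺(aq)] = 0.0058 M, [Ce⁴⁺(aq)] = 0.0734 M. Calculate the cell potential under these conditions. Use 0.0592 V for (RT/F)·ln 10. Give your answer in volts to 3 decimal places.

The Ce⁴⁺/Ce³⁺ couple has the more positive E°, so it is the cathode; Sn²⁺/Sn is the anode.
E°cell = E°cat − E°an = +1.61 − (−0.14) = +1.75 V; n = 2.
The balanced reaction is 2 Ce⁴⁺(aq) + Sn(s) → 2 Ce³⁺(aq) + Sn²⁺(aq), so Q = ([Ce³⁺(aq)]^2·[Sn²⁺(aq)]) / [Ce⁴⁺(aq)]^2 = 0.658 and log Q = −0.182.
Applying E = E° − (RT ln10/nF)·log Q gives +1.75 − (0.0592/2)(−0.182) = +1.755 V.

+1.755 V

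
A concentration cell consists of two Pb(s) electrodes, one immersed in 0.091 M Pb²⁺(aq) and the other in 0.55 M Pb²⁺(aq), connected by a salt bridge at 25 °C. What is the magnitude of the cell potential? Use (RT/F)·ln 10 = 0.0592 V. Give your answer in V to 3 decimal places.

For a concentration cell E°cell = 0, since both electrodes use the same couple.
The compartment with the higher Pb²⁺(aq) concentration (0.55 M) acts as the cathode; ions are reduced there and produced at the dilute (0.091 M) anode.
With n = 2, Ecell = −(0.0592/2)·log([dilute]/[conc]) = −(0.0592/2)·log(0.091/0.55) = +0.023 V.

0.023 V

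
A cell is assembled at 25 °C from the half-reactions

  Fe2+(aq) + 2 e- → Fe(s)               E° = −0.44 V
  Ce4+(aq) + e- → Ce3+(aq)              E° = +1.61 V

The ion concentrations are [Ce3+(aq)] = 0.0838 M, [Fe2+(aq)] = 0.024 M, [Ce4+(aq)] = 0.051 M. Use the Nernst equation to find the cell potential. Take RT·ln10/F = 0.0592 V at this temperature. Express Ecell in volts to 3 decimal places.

+2.085 V

Ce⁴⁺/Ce³⁺ is reduced (cathode, E° = +1.61 V) and Fe²⁺/Fe is oxidized (anode).
E°cell = +1.61 − (−0.44) = +2.05 V, with n = 2 electrons transferred.
Balancing gives 2 Ce4+(aq) + Fe(s) → 2 Ce3+(aq) + Fe2+(aq); hence Q = ([Ce3+(aq)]^2·[Fe2+(aq)]) / [Ce4+(aq)]^2 = 0.0648 (log Q = −1.188).
E = E° − (0.0592/n)·log Q = +2.05 − (0.0592/2)(−1.188) = +2.085 V.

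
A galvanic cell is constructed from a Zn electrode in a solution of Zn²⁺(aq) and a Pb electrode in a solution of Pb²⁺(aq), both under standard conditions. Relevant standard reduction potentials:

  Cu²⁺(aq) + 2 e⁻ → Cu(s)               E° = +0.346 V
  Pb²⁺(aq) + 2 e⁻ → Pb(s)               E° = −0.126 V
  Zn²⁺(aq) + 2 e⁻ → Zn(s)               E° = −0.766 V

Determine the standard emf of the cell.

+0.640 V

The Pb²⁺/Pb couple has the higher E°, so Pb ion is reduced (cathode) and Zn is oxidized (anode).
E°cell = E°(cathode) − E°(anode) = −0.126 − (−0.766) = +0.640 V.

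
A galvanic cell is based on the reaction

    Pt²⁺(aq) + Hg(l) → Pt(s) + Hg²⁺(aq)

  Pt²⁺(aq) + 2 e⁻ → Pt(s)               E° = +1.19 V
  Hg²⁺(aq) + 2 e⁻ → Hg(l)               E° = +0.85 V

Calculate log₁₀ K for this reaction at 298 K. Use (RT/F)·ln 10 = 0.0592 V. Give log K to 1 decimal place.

log K = 11.5

The Pt²⁺/Pt couple is reduced (cathode); E°cell = +1.19 − (+0.85) = +0.34 V with n = 2.
At equilibrium E = 0, so log K = nE°cell / 0.0592 = (2)(+0.34) / 0.0592 = 11.5.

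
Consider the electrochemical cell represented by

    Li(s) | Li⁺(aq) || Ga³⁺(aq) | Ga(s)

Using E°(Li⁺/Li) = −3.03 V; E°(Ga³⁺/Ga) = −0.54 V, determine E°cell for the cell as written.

+2.49 V

By convention the left-hand electrode in cell notation is the anode (oxidation) and the right-hand electrode is the cathode (reduction).
E°cell = E°(right) − E°(left) = −0.54 − (−3.03) = +2.49 V.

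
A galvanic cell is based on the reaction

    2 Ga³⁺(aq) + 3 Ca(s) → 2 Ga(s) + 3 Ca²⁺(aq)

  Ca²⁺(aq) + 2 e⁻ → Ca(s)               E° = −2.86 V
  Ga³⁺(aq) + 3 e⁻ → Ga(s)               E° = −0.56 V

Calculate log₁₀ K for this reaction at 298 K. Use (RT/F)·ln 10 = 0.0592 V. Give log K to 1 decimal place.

The Ga³⁺/Ga couple is reduced (cathode); E°cell = −0.56 − (−2.86) = +2.30 V with n = 6.
At equilibrium E = 0, so log K = nE°cell / 0.0592 = (6)(+2.30) / 0.0592 = 233.1.

log K = 233.1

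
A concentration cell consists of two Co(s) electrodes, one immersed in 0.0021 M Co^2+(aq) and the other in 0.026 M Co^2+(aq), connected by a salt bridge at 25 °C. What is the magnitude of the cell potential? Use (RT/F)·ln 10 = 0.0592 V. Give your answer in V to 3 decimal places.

0.032 V

For a concentration cell E°cell = 0, since both electrodes use the same couple.
The compartment with the higher Co^2+(aq) concentration (0.026 M) acts as the cathode; ions are reduced there and produced at the dilute (0.0021 M) anode.
With n = 2, Ecell = −(0.0592/2)·log([dilute]/[conc]) = −(0.0592/2)·log(0.0021/0.026) = +0.032 V.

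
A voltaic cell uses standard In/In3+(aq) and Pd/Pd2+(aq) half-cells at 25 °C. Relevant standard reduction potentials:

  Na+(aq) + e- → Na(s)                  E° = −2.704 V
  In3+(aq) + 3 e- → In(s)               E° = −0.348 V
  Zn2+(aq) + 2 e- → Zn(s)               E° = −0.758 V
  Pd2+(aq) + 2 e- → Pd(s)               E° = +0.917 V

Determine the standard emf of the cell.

+1.265 V

The Pd²⁺/Pd couple has the higher E°, so Pd ion is reduced (cathode) and In is oxidized (anode).
E°cell = E°(cathode) − E°(anode) = +0.917 − (−0.348) = +1.265 V.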